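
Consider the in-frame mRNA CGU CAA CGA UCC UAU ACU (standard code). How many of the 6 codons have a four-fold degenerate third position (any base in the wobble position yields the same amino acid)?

4

Codon 1 CGU (Arg): third position 4-fold.
Codon 2 CAA (Gln): third position 2-fold.
Codon 3 CGA (Arg): third position 4-fold.
Codon 4 UCC (Ser): third position 4-fold.
Codon 5 UAU (Tyr): third position 2-fold.
Codon 6 ACU (Thr): third position 4-fold.
Four-fold degenerate third positions: 4.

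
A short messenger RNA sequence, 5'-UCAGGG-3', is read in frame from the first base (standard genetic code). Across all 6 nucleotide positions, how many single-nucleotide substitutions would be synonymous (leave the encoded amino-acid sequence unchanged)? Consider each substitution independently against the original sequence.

Codon 1 (UCA, Ser): 3 synonymous substitutions.
Codon 2 (GGG, Gly): 3 synonymous substitutions.
Total: 3 + 3 = 6.

6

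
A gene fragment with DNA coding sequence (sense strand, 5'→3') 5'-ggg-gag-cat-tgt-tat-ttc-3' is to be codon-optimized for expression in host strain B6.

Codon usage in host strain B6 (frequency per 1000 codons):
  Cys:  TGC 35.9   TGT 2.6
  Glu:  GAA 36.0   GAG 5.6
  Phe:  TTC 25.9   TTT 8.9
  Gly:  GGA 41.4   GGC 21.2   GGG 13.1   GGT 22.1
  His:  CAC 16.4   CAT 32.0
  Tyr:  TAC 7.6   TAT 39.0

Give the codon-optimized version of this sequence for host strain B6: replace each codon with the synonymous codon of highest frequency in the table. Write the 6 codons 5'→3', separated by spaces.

GGA GAA CAT TGC TAT TTC

Codon 1 (Gly): best is GGA at 41.4.
Codon 2 (Glu): best is GAA at 36.0.
Codon 3 (His): best is CAT at 32.0.
Codon 4 (Cys): best is TGC at 35.9.
Codon 5 (Tyr): best is TAT at 39.0.
Codon 6 (Phe): best is TTC at 25.9.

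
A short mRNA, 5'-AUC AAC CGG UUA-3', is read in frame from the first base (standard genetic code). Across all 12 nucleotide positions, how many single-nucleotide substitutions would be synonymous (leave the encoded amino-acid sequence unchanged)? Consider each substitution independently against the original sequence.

Codon 1 (AUC, Ile): 2 synonymous substitutions.
Codon 2 (AAC, Asn): 1 synonymous substitution.
Codon 3 (CGG, Arg): 4 synonymous substitutions.
Codon 4 (UUA, Leu): 2 synonymous substitutions.
Total: 2 + 1 + 4 + 2 = 9.

9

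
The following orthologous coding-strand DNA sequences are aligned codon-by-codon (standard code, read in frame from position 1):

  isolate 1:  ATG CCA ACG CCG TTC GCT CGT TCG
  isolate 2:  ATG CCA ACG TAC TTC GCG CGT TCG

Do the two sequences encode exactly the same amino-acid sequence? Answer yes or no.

no

Codon 1: ATG Met / ATG Met — identical.
Codon 2: CCA Pro / CCA Pro — identical.
Codon 3: ACG Thr / ACG Thr — identical.
Codon 4: CCG Pro / TAC Tyr — nonsynonymous.
Codon 5: TTC Phe / TTC Phe — identical.
Codon 6: GCT Ala / GCG Ala — synonymous.
Codon 7: CGT Arg / CGT Arg — identical.
Codon 8: TCG Ser / TCG Ser — identical.
Nonsynonymous differences: 1 → different protein.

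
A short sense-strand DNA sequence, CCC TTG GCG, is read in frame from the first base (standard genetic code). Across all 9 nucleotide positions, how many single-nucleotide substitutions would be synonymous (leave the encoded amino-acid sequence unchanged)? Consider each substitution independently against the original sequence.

Codon 1 (CCC, Pro): 3 synonymous substitutions.
Codon 2 (TTG, Leu): 2 synonymous substitutions.
Codon 3 (GCG, Ala): 3 synonymous substitutions.
Total: 3 + 2 + 3 = 8.

8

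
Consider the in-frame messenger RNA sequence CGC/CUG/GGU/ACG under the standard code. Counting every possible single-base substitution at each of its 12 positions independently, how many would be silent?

13

Codon 1 (CGC, Arg): 3 synonymous substitutions.
Codon 2 (CUG, Leu): 4 synonymous substitutions.
Codon 3 (GGU, Gly): 3 synonymous substitutions.
Codon 4 (ACG, Thr): 3 synonymous substitutions.
Total: 3 + 4 + 3 + 3 = 13.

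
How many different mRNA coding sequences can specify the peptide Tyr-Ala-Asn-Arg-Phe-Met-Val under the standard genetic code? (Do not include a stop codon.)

Tyr: 2 codons.
Ala: 4 codons.
Asn: 2 codons.
Arg: 6 codons.
Phe: 2 codons.
Met: 1 codon.
Val: 4 codons.
2 × 4 × 2 × 6 × 2 × 1 × 4 = 768.

768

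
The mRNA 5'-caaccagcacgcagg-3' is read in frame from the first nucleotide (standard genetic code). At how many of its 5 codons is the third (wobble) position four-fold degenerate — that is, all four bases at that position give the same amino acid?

3

Codon 1 CAA (Gln): third position 2-fold.
Codon 2 CCA (Pro): third position 4-fold.
Codon 3 GCA (Ala): third position 4-fold.
Codon 4 CGC (Arg): third position 4-fold.
Codon 5 AGG (Arg): third position 2-fold.
Four-fold degenerate third positions: 3.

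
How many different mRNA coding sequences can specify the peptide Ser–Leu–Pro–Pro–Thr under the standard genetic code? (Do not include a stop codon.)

2304

Ser: 6 codons.
Leu: 6 codons.
Pro: 4 codons.
Pro: 4 codons.
Thr: 4 codons.
6 × 6 × 4 × 4 × 4 = 2304.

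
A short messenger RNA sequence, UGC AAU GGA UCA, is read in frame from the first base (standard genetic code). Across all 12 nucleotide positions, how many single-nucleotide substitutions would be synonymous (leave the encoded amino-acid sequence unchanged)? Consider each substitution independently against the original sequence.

8

Codon 1 (UGC, Cys): 1 synonymous substitution.
Codon 2 (AAU, Asn): 1 synonymous substitution.
Codon 3 (GGA, Gly): 3 synonymous substitutions.
Codon 4 (UCA, Ser): 3 synonymous substitutions.
Total: 1 + 1 + 3 + 3 = 8.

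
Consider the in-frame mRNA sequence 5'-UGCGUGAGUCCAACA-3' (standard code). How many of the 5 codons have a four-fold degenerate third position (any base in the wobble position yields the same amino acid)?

3

Codon 1 UGC (Cys): third position 2-fold.
Codon 2 GUG (Val): third position 4-fold.
Codon 3 AGU (Ser): third position 2-fold.
Codon 4 CCA (Pro): third position 4-fold.
Codon 5 ACA (Thr): third position 4-fold.
Four-fold degenerate third positions: 3.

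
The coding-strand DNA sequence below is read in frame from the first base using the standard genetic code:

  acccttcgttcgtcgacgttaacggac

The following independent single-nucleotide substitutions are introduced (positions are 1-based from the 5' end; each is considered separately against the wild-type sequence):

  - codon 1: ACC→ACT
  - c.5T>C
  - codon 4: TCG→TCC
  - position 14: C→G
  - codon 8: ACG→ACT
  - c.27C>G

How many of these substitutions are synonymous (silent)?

3

Codon 1: ACC (Thr) → ACT (Thr) — synonymous.
Codon 2: CTT (Leu) → CCT (Pro) — missense.
Codon 4: TCG (Ser) → TCC (Ser) — synonymous.
Codon 5: TCG (Ser) → TGG (Trp) — missense.
Codon 8: ACG (Thr) → ACT (Thr) — synonymous.
Codon 9: GAC (Asp) → GAG (Glu) — missense.
Synonymous: 3 of 6.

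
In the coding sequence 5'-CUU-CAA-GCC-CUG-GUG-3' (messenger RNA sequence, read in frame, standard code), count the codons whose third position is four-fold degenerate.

Codon 1 CUU (Leu): third position 4-fold.
Codon 2 CAA (Gln): third position 2-fold.
Codon 3 GCC (Ala): third position 4-fold.
Codon 4 CUG (Leu): third position 4-fold.
Codon 5 GUG (Val): third position 4-fold.
Four-fold degenerate third positions: 4.

4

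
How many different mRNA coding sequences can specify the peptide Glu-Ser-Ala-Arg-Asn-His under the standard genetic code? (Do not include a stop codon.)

Glu: 2 codons.
Ser: 6 codons.
Ala: 4 codons.
Arg: 6 codons.
Asn: 2 codons.
His: 2 codons.
2 × 6 × 4 × 6 × 2 × 2 = 1152.

1152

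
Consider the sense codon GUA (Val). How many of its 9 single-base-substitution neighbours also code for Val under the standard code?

Position 1: none → 0 synonymous.
Position 2: none → 0 synonymous.
Position 3: GUU, GUC, GUG → 3 synonymous.
Total: 0 + 0 + 3 = 3.

3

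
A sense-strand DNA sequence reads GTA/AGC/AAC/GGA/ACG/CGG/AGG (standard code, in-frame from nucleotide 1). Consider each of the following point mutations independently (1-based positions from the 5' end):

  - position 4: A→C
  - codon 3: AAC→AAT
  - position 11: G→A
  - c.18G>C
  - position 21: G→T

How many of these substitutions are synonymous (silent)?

Codon 2: AGC (Ser) → CGC (Arg) — missense.
Codon 3: AAC (Asn) → AAT (Asn) — synonymous.
Codon 4: GGA (Gly) → GAA (Glu) — missense.
Codon 6: CGG (Arg) → CGC (Arg) — synonymous.
Codon 7: AGG (Arg) → AGT (Ser) — missense.
Synonymous: 2 of 5.

2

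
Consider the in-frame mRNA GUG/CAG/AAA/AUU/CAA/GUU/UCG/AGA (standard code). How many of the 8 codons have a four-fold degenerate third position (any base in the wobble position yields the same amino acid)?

Codon 1 GUG (Val): third position 4-fold.
Codon 2 CAG (Gln): third position 2-fold.
Codon 3 AAA (Lys): third position 2-fold.
Codon 4 AUU (Ile): third position 3-fold.
Codon 5 CAA (Gln): third position 2-fold.
Codon 6 GUU (Val): third position 4-fold.
Codon 7 UCG (Ser): third position 4-fold.
Codon 8 AGA (Arg): third position 2-fold.
Four-fold degenerate third positions: 3.

3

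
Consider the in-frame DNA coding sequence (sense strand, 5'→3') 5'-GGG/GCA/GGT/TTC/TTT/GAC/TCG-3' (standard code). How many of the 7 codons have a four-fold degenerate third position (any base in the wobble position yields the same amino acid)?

Codon 1 GGG (Gly): third position 4-fold.
Codon 2 GCA (Ala): third position 4-fold.
Codon 3 GGT (Gly): third position 4-fold.
Codon 4 TTC (Phe): third position 2-fold.
Codon 5 TTT (Phe): third position 2-fold.
Codon 6 GAC (Asp): third position 2-fold.
Codon 7 TCG (Ser): third position 4-fold.
Four-fold degenerate third positions: 4.

4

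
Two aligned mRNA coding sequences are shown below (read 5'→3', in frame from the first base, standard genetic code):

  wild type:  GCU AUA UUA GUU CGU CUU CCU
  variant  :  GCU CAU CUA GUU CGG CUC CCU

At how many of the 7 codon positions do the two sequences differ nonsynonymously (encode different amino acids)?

1

Codon 1: GCU Ala / GCU Ala — identical.
Codon 2: AUA Ile / CAU His — nonsynonymous.
Codon 3: UUA Leu / CUA Leu — synonymous.
Codon 4: GUU Val / GUU Val — identical.
Codon 5: CGU Arg / CGG Arg — synonymous.
Codon 6: CUU Leu / CUC Leu — synonymous.
Codon 7: CCU Pro / CCU Pro — identical.
Nonsynonymous differences: 1.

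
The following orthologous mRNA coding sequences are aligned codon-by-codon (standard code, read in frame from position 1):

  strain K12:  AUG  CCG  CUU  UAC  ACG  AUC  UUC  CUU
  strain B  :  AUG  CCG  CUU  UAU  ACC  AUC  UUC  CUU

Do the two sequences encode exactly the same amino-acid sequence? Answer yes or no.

Codon 1: AUG Met / AUG Met — identical.
Codon 2: CCG Pro / CCG Pro — identical.
Codon 3: CUU Leu / CUU Leu — identical.
Codon 4: UAC Tyr / UAU Tyr — synonymous.
Codon 5: ACG Thr / ACC Thr — synonymous.
Codon 6: AUC Ile / AUC Ile — identical.
Codon 7: UUC Phe / UUC Phe — identical.
Codon 8: CUU Leu / CUU Leu — identical.
Nonsynonymous differences: 0 → same protein.

yes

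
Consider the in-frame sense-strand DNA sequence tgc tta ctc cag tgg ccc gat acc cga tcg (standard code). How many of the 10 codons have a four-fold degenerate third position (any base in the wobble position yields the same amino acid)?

5

Codon 1 TGC (Cys): third position 2-fold.
Codon 2 TTA (Leu): third position 2-fold.
Codon 3 CTC (Leu): third position 4-fold.
Codon 4 CAG (Gln): third position 2-fold.
Codon 5 TGG (Trp): third position 1-fold.
Codon 6 CCC (Pro): third position 4-fold.
Codon 7 GAT (Asp): third position 2-fold.
Codon 8 ACC (Thr): third position 4-fold.
Codon 9 CGA (Arg): third position 4-fold.
Codon 10 TCG (Ser): third position 4-fold.
Four-fold degenerate third positions: 5.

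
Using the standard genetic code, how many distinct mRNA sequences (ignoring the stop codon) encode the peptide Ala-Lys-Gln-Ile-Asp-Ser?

576

Ala: 4 codons.
Lys: 2 codons.
Gln: 2 codons.
Ile: 3 codons.
Asp: 2 codons.
Ser: 6 codons.
4 × 2 × 2 × 3 × 2 × 6 = 576.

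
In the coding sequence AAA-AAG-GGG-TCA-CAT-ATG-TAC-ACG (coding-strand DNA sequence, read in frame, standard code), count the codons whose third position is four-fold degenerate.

3

Codon 1 AAA (Lys): third position 2-fold.
Codon 2 AAG (Lys): third position 2-fold.
Codon 3 GGG (Gly): third position 4-fold.
Codon 4 TCA (Ser): third position 4-fold.
Codon 5 CAT (His): third position 2-fold.
Codon 6 ATG (Met): third position 1-fold.
Codon 7 TAC (Tyr): third position 2-fold.
Codon 8 ACG (Thr): third position 4-fold.
Four-fold degenerate third positions: 3.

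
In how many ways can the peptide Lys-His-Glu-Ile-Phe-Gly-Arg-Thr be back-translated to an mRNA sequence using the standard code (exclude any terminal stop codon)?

4608

Lys: 2 codons.
His: 2 codons.
Glu: 2 codons.
Ile: 3 codons.
Phe: 2 codons.
Gly: 4 codons.
Arg: 6 codons.
Thr: 4 codons.
2 × 2 × 2 × 3 × 2 × 4 × 6 × 4 = 4608.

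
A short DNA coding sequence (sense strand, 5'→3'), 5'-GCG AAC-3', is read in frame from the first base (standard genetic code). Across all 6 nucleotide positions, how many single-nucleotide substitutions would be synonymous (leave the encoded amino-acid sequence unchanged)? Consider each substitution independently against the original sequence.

4

Codon 1 (GCG, Ala): 3 synonymous substitutions.
Codon 2 (AAC, Asn): 1 synonymous substitution.
Total: 3 + 1 = 4.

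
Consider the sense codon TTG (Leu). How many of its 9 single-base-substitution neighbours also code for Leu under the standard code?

2

Position 1: CTG → 1 synonymous.
Position 2: none → 0 synonymous.
Position 3: TTA → 1 synonymous.
Total: 1 + 0 + 1 = 2.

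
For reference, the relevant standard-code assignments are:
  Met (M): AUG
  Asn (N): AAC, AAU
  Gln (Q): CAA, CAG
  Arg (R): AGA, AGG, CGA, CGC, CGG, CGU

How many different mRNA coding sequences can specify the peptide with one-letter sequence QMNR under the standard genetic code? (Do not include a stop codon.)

Gln: 2 codons.
Met: 1 codon.
Asn: 2 codons.
Arg: 6 codons.
2 × 1 × 2 × 6 = 24.

24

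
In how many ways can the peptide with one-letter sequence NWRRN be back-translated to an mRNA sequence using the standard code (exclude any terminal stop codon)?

144

Asn: 2 codons.
Trp: 1 codon.
Arg: 6 codons.
Arg: 6 codons.
Asn: 2 codons.
2 × 1 × 6 × 6 × 2 = 144.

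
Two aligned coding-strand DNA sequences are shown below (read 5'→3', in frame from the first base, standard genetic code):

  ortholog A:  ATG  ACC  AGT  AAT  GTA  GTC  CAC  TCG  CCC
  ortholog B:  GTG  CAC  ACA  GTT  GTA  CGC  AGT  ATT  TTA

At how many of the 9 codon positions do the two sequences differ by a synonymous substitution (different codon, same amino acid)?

0

Codon 1: ATG Met / GTG Val — nonsynonymous.
Codon 2: ACC Thr / CAC His — nonsynonymous.
Codon 3: AGT Ser / ACA Thr — nonsynonymous.
Codon 4: AAT Asn / GTT Val — nonsynonymous.
Codon 5: GTA Val / GTA Val — identical.
Codon 6: GTC Val / CGC Arg — nonsynonymous.
Codon 7: CAC His / AGT Ser — nonsynonymous.
Codon 8: TCG Ser / ATT Ile — nonsynonymous.
Codon 9: CCC Pro / TTA Leu — nonsynonymous.
Synonymous differences: 0.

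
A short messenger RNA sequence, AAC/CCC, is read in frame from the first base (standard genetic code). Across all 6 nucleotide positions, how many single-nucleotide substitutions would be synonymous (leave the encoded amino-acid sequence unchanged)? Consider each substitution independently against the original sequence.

4

Codon 1 (AAC, Asn): 1 synonymous substitution.
Codon 2 (CCC, Pro): 3 synonymous substitutions.
Total: 1 + 3 = 4.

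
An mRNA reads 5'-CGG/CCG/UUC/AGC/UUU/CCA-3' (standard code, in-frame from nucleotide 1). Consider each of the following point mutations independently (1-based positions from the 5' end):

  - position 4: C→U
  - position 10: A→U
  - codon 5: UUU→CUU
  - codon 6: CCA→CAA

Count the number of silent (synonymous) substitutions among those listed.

0

Codon 2: CCG (Pro) → UCG (Ser) — missense.
Codon 4: AGC (Ser) → UGC (Cys) — missense.
Codon 5: UUU (Phe) → CUU (Leu) — missense.
Codon 6: CCA (Pro) → CAA (Gln) — missense.
Synonymous: 0 of 4.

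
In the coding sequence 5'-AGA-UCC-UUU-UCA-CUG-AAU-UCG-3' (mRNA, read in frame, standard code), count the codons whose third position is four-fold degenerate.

4

Codon 1 AGA (Arg): third position 2-fold.
Codon 2 UCC (Ser): third position 4-fold.
Codon 3 UUU (Phe): third position 2-fold.
Codon 4 UCA (Ser): third position 4-fold.
Codon 5 CUG (Leu): third position 4-fold.
Codon 6 AAU (Asn): third position 2-fold.
Codon 7 UCG (Ser): third position 4-fold.
Four-fold degenerate third positions: 4.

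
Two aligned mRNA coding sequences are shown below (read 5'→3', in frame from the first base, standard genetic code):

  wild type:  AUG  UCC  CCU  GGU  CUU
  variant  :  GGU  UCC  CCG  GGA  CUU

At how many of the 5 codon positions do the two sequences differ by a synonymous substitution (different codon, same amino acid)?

2

Codon 1: AUG Met / GGU Gly — nonsynonymous.
Codon 2: UCC Ser / UCC Ser — identical.
Codon 3: CCU Pro / CCG Pro — synonymous.
Codon 4: GGU Gly / GGA Gly — synonymous.
Codon 5: CUU Leu / CUU Leu — identical.
Synonymous differences: 2.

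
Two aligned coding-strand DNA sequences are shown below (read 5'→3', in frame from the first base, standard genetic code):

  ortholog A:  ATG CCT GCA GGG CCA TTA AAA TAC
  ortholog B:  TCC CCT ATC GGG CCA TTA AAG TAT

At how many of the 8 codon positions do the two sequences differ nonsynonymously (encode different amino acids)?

Codon 1: ATG Met / TCC Ser — nonsynonymous.
Codon 2: CCT Pro / CCT Pro — identical.
Codon 3: GCA Ala / ATC Ile — nonsynonymous.
Codon 4: GGG Gly / GGG Gly — identical.
Codon 5: CCA Pro / CCA Pro — identical.
Codon 6: TTA Leu / TTA Leu — identical.
Codon 7: AAA Lys / AAG Lys — synonymous.
Codon 8: TAC Tyr / TAT Tyr — synonymous.
Nonsynonymous differences: 2.

2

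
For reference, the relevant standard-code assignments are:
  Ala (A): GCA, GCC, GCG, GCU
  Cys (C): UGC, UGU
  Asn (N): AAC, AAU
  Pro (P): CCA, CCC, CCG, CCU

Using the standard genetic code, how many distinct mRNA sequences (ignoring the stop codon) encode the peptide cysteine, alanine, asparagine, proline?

64

Cys: 2 codons.
Ala: 4 codons.
Asn: 2 codons.
Pro: 4 codons.
2 × 4 × 2 × 4 = 64.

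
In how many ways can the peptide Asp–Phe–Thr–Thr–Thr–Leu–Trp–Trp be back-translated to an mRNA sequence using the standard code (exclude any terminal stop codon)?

1536

Asp: 2 codons.
Phe: 2 codons.
Thr: 4 codons.
Thr: 4 codons.
Thr: 4 codons.
Leu: 6 codons.
Trp: 1 codon.
Trp: 1 codon.
2 × 2 × 4 × 4 × 4 × 6 × 1 × 1 = 1536.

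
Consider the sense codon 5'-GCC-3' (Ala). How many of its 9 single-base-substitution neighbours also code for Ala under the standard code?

Position 1: none → 0 synonymous.
Position 2: none → 0 synonymous.
Position 3: GCT, GCA, GCG → 3 synonymous.
Total: 0 + 0 + 3 = 3.

3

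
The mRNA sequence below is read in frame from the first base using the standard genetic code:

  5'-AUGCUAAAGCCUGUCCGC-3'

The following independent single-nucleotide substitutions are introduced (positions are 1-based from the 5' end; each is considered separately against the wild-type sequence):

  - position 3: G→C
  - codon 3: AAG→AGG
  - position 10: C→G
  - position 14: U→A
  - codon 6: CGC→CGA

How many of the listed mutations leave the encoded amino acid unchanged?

1

Codon 1: AUG (Met) → AUC (Ile) — missense.
Codon 3: AAG (Lys) → AGG (Arg) — missense.
Codon 4: CCU (Pro) → GCU (Ala) — missense.
Codon 5: GUC (Val) → GAC (Asp) — missense.
Codon 6: CGC (Arg) → CGA (Arg) — synonymous.
Synonymous: 1 of 5.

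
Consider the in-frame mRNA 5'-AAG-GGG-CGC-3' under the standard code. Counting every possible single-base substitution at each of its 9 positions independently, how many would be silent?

7

Codon 1 (AAG, Lys): 1 synonymous substitution.
Codon 2 (GGG, Gly): 3 synonymous substitutions.
Codon 3 (CGC, Arg): 3 synonymous substitutions.
Total: 1 + 3 + 3 = 7.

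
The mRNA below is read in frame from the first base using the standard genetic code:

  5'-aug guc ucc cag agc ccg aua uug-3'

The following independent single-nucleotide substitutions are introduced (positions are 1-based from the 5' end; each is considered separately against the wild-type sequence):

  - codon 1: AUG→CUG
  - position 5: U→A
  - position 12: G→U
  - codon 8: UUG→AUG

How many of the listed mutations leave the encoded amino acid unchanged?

0

Codon 1: AUG (Met) → CUG (Leu) — missense.
Codon 2: GUC (Val) → GAC (Asp) — missense.
Codon 4: CAG (Gln) → CAU (His) — missense.
Codon 8: UUG (Leu) → AUG (Met) — missense.
Synonymous: 0 of 4.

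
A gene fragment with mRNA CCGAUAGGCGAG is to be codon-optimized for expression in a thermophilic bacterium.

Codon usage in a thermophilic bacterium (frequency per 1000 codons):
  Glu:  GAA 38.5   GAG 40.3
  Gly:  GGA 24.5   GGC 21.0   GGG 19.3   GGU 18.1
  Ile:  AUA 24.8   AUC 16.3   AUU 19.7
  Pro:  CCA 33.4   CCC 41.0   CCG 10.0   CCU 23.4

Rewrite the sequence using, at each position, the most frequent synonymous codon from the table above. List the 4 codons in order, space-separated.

Codon 1 (Pro): best is CCC at 41.0.
Codon 2 (Ile): best is AUA at 24.8.
Codon 3 (Gly): best is GGA at 24.5.
Codon 4 (Glu): best is GAG at 40.3.

CCC AUA GGA GAG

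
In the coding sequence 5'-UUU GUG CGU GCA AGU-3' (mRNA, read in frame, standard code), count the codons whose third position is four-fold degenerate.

Codon 1 UUU (Phe): third position 2-fold.
Codon 2 GUG (Val): third position 4-fold.
Codon 3 CGU (Arg): third position 4-fold.
Codon 4 GCA (Ala): third position 4-fold.
Codon 5 AGU (Ser): third position 2-fold.
Four-fold degenerate third positions: 3.

3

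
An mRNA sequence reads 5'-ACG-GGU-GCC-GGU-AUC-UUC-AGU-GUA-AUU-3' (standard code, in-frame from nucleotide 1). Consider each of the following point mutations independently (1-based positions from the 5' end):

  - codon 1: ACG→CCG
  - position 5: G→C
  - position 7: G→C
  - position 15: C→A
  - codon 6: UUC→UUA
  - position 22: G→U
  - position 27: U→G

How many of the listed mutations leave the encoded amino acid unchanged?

Codon 1: ACG (Thr) → CCG (Pro) — missense.
Codon 2: GGU (Gly) → GCU (Ala) — missense.
Codon 3: GCC (Ala) → CCC (Pro) — missense.
Codon 5: AUC (Ile) → AUA (Ile) — synonymous.
Codon 6: UUC (Phe) → UUA (Leu) — missense.
Codon 8: GUA (Val) → UUA (Leu) — missense.
Codon 9: AUU (Ile) → AUG (Met) — missense.
Synonymous: 1 of 7.

1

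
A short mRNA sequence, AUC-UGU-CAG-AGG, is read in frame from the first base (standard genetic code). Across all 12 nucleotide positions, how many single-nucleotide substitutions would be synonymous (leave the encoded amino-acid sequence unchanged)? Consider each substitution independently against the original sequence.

6

Codon 1 (AUC, Ile): 2 synonymous substitutions.
Codon 2 (UGU, Cys): 1 synonymous substitution.
Codon 3 (CAG, Gln): 1 synonymous substitution.
Codon 4 (AGG, Arg): 2 synonymous substitutions.
Total: 2 + 1 + 1 + 2 = 6.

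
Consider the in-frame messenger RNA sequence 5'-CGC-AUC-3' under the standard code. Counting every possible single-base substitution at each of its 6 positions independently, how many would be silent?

Codon 1 (CGC, Arg): 3 synonymous substitutions.
Codon 2 (AUC, Ile): 2 synonymous substitutions.
Total: 3 + 2 = 5.

5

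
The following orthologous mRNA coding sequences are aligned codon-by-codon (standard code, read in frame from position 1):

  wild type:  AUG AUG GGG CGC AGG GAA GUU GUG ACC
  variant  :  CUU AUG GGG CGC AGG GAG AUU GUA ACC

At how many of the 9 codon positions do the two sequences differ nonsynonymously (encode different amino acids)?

2

Codon 1: AUG Met / CUU Leu — nonsynonymous.
Codon 2: AUG Met / AUG Met — identical.
Codon 3: GGG Gly / GGG Gly — identical.
Codon 4: CGC Arg / CGC Arg — identical.
Codon 5: AGG Arg / AGG Arg — identical.
Codon 6: GAA Glu / GAG Glu — synonymous.
Codon 7: GUU Val / AUU Ile — nonsynonymous.
Codon 8: GUG Val / GUA Val — synonymous.
Codon 9: ACC Thr / ACC Thr — identical.
Nonsynonymous differences: 2.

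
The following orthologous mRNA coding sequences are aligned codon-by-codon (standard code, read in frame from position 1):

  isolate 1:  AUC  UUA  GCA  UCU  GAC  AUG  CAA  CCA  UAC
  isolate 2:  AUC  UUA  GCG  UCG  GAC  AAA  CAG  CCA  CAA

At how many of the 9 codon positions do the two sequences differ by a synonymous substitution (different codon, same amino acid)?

3

Codon 1: AUC Ile / AUC Ile — identical.
Codon 2: UUA Leu / UUA Leu — identical.
Codon 3: GCA Ala / GCG Ala — synonymous.
Codon 4: UCU Ser / UCG Ser — synonymous.
Codon 5: GAC Asp / GAC Asp — identical.
Codon 6: AUG Met / AAA Lys — nonsynonymous.
Codon 7: CAA Gln / CAG Gln — synonymous.
Codon 8: CCA Pro / CCA Pro — identical.
Codon 9: UAC Tyr / CAA Gln — nonsynonymous.
Synonymous differences: 3.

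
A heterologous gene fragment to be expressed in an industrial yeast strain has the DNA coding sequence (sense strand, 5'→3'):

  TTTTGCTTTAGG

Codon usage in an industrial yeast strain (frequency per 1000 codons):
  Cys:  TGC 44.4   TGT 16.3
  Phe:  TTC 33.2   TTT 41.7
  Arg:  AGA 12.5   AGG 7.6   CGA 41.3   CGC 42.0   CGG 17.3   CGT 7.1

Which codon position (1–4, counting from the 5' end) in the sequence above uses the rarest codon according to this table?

Codon 1 TTT (Phe): 41.7 per 1000.
Codon 2 TGC (Cys): 44.4 per 1000.
Codon 3 TTT (Phe): 41.7 per 1000.
Codon 4 AGG (Arg): 7.6 per 1000.
Lowest frequency is 7.6 at codon 4.

4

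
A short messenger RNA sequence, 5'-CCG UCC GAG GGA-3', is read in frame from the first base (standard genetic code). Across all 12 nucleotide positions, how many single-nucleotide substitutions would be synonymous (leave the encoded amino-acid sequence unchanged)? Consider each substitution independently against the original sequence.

10

Codon 1 (CCG, Pro): 3 synonymous substitutions.
Codon 2 (UCC, Ser): 3 synonymous substitutions.
Codon 3 (GAG, Glu): 1 synonymous substitution.
Codon 4 (GGA, Gly): 3 synonymous substitutions.
Total: 3 + 3 + 1 + 3 = 10.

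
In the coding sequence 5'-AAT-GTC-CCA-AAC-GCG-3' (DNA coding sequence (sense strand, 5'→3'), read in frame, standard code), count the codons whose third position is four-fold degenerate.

3

Codon 1 AAT (Asn): third position 2-fold.
Codon 2 GTC (Val): third position 4-fold.
Codon 3 CCA (Pro): third position 4-fold.
Codon 4 AAC (Asn): third position 2-fold.
Codon 5 GCG (Ala): third position 4-fold.
Four-fold degenerate third positions: 3.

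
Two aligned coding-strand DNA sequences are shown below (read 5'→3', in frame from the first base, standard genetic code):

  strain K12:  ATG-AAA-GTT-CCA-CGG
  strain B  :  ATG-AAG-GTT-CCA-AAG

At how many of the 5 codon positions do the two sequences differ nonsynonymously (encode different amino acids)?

Codon 1: ATG Met / ATG Met — identical.
Codon 2: AAA Lys / AAG Lys — synonymous.
Codon 3: GTT Val / GTT Val — identical.
Codon 4: CCA Pro / CCA Pro — identical.
Codon 5: CGG Arg / AAG Lys — nonsynonymous.
Nonsynonymous differences: 1.

1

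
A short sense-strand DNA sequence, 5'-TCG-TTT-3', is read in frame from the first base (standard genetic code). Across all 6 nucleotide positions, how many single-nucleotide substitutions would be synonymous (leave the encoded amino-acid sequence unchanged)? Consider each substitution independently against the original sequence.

4

Codon 1 (TCG, Ser): 3 synonymous substitutions.
Codon 2 (TTT, Phe): 1 synonymous substitution.
Total: 3 + 1 = 4.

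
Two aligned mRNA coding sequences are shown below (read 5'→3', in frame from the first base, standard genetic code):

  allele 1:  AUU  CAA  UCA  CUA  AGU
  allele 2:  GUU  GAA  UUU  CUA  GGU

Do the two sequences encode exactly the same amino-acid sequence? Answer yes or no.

Codon 1: AUU Ile / GUU Val — nonsynonymous.
Codon 2: CAA Gln / GAA Glu — nonsynonymous.
Codon 3: UCA Ser / UUU Phe — nonsynonymous.
Codon 4: CUA Leu / CUA Leu — identical.
Codon 5: AGU Ser / GGU Gly — nonsynonymous.
Nonsynonymous differences: 4 → different protein.

no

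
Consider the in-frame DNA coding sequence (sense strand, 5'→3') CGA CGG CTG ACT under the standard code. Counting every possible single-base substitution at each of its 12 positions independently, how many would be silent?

Codon 1 (CGA, Arg): 4 synonymous substitutions.
Codon 2 (CGG, Arg): 4 synonymous substitutions.
Codon 3 (CTG, Leu): 4 synonymous substitutions.
Codon 4 (ACT, Thr): 3 synonymous substitutions.
Total: 4 + 4 + 4 + 3 = 15.

15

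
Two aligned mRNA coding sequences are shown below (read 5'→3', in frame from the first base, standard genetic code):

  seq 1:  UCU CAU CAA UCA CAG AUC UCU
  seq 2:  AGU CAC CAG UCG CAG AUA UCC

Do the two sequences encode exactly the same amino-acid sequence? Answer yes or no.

yes

Codon 1: UCU Ser / AGU Ser — synonymous.
Codon 2: CAU His / CAC His — synonymous.
Codon 3: CAA Gln / CAG Gln — synonymous.
Codon 4: UCA Ser / UCG Ser — synonymous.
Codon 5: CAG Gln / CAG Gln — identical.
Codon 6: AUC Ile / AUA Ile — synonymous.
Codon 7: UCU Ser / UCC Ser — synonymous.
Nonsynonymous differences: 0 → same protein.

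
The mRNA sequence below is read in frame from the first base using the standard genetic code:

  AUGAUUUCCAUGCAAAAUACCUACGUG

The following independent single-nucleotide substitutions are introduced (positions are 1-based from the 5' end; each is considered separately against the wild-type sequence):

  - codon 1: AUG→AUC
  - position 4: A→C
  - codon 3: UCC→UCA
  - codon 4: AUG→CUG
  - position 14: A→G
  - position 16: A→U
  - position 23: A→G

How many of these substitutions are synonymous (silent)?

Codon 1: AUG (Met) → AUC (Ile) — missense.
Codon 2: AUU (Ile) → CUU (Leu) — missense.
Codon 3: UCC (Ser) → UCA (Ser) — synonymous.
Codon 4: AUG (Met) → CUG (Leu) — missense.
Codon 5: CAA (Gln) → CGA (Arg) — missense.
Codon 6: AAU (Asn) → UAU (Tyr) — missense.
Codon 8: UAC (Tyr) → UGC (Cys) — missense.
Synonymous: 1 of 7.

1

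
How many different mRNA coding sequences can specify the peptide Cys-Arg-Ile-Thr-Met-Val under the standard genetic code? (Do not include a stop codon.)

Cys: 2 codons.
Arg: 6 codons.
Ile: 3 codons.
Thr: 4 codons.
Met: 1 codon.
Val: 4 codons.
2 × 6 × 3 × 4 × 1 × 4 = 576.

576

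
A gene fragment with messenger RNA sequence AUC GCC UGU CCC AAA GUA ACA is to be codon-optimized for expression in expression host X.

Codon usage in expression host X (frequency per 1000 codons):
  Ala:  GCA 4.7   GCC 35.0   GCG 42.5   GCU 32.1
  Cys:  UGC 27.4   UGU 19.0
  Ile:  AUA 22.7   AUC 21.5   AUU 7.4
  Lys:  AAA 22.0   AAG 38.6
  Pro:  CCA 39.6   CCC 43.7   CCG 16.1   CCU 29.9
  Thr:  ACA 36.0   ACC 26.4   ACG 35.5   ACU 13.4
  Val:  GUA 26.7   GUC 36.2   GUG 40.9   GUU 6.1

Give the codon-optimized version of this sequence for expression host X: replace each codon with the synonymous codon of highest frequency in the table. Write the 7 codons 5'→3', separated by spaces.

AUA GCG UGC CCC AAG GUG ACA

Codon 1 (Ile): best is AUA at 22.7.
Codon 2 (Ala): best is GCG at 42.5.
Codon 3 (Cys): best is UGC at 27.4.
Codon 4 (Pro): best is CCC at 43.7.
Codon 5 (Lys): best is AAG at 38.6.
Codon 6 (Val): best is GUG at 40.9.
Codon 7 (Thr): best is ACA at 36.0.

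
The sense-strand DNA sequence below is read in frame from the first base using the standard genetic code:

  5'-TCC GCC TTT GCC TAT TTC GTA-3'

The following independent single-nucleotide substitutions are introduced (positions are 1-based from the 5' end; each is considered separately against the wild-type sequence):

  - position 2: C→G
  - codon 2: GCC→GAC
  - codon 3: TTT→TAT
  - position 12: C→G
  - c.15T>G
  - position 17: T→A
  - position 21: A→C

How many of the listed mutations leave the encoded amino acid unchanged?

2

Codon 1: TCC (Ser) → TGC (Cys) — missense.
Codon 2: GCC (Ala) → GAC (Asp) — missense.
Codon 3: TTT (Phe) → TAT (Tyr) — missense.
Codon 4: GCC (Ala) → GCG (Ala) — synonymous.
Codon 5: TAT (Tyr) → TAG (Stop) — nonsense.
Codon 6: TTC (Phe) → TAC (Tyr) — missense.
Codon 7: GTA (Val) → GTC (Val) — synonymous.
Synonymous: 2 of 7.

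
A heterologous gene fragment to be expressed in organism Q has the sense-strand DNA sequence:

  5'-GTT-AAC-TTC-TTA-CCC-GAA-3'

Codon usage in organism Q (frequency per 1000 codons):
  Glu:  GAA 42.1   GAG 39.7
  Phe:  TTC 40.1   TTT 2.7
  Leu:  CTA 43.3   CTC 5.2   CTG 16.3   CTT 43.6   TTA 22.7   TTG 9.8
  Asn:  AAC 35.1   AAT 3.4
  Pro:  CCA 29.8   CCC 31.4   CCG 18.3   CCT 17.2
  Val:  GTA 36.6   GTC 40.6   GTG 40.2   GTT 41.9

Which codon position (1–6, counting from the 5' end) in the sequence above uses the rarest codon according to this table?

4

Codon 1 GTT (Val): 41.9 per 1000.
Codon 2 AAC (Asn): 35.1 per 1000.
Codon 3 TTC (Phe): 40.1 per 1000.
Codon 4 TTA (Leu): 22.7 per 1000.
Codon 5 CCC (Pro): 31.4 per 1000.
Codon 6 GAA (Glu): 42.1 per 1000.
Lowest frequency is 22.7 at codon 4.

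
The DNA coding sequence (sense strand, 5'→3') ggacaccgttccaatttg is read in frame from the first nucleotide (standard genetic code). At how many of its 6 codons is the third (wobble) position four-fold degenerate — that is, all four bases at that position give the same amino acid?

Codon 1 GGA (Gly): third position 4-fold.
Codon 2 CAC (His): third position 2-fold.
Codon 3 CGT (Arg): third position 4-fold.
Codon 4 TCC (Ser): third position 4-fold.
Codon 5 AAT (Asn): third position 2-fold.
Codon 6 TTG (Leu): third position 2-fold.
Four-fold degenerate third positions: 3.

3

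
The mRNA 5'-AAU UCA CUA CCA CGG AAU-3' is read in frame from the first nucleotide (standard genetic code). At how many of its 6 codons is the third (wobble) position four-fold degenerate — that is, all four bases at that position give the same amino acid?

4

Codon 1 AAU (Asn): third position 2-fold.
Codon 2 UCA (Ser): third position 4-fold.
Codon 3 CUA (Leu): third position 4-fold.
Codon 4 CCA (Pro): third position 4-fold.
Codon 5 CGG (Arg): third position 4-fold.
Codon 6 AAU (Asn): third position 2-fold.
Four-fold degenerate third positions: 4.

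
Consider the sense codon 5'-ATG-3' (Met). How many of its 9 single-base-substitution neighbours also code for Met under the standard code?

0

Position 1: none → 0 synonymous.
Position 2: none → 0 synonymous.
Position 3: none → 0 synonymous.
Total: 0 + 0 + 0 = 0.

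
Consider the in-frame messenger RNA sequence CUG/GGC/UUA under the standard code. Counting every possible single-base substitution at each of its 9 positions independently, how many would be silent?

Codon 1 (CUG, Leu): 4 synonymous substitutions.
Codon 2 (GGC, Gly): 3 synonymous substitutions.
Codon 3 (UUA, Leu): 2 synonymous substitutions.
Total: 4 + 3 + 2 = 9.

9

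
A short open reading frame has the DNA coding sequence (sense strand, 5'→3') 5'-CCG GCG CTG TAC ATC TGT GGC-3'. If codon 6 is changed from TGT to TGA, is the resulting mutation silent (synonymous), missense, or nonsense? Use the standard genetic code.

nonsense

Position 18 falls in codon 6: TGT → Cys.
After the substitution the codon is TGA → Stop.
The new codon is a stop codon, so this is a nonsense mutation.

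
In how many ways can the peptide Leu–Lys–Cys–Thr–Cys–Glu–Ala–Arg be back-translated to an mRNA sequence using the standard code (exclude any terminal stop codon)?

9216

Leu: 6 codons.
Lys: 2 codons.
Cys: 2 codons.
Thr: 4 codons.
Cys: 2 codons.
Glu: 2 codons.
Ala: 4 codons.
Arg: 6 codons.
6 × 2 × 2 × 4 × 2 × 2 × 4 × 6 = 9216.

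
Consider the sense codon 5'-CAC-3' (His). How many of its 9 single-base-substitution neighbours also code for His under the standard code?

Position 1: none → 0 synonymous.
Position 2: none → 0 synonymous.
Position 3: CAT → 1 synonymous.
Total: 0 + 0 + 1 = 1.

1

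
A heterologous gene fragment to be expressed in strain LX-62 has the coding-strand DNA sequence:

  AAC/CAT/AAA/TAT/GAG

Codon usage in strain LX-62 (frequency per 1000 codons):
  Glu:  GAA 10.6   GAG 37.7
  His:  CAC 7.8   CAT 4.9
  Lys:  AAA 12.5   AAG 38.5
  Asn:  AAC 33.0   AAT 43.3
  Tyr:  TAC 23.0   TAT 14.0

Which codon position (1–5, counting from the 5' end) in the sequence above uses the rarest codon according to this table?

2

Codon 1 AAC (Asn): 33.0 per 1000.
Codon 2 CAT (His): 4.9 per 1000.
Codon 3 AAA (Lys): 12.5 per 1000.
Codon 4 TAT (Tyr): 14.0 per 1000.
Codon 5 GAG (Glu): 37.7 per 1000.
Lowest frequency is 4.9 at codon 2.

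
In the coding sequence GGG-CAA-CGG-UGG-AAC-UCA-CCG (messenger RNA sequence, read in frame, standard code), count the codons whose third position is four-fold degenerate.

Codon 1 GGG (Gly): third position 4-fold.
Codon 2 CAA (Gln): third position 2-fold.
Codon 3 CGG (Arg): third position 4-fold.
Codon 4 UGG (Trp): third position 1-fold.
Codon 5 AAC (Asn): third position 2-fold.
Codon 6 UCA (Ser): third position 4-fold.
Codon 7 CCG (Pro): third position 4-fold.
Four-fold degenerate third positions: 4.

4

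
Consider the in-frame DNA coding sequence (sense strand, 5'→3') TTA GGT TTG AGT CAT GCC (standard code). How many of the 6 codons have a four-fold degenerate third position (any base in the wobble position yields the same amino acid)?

2

Codon 1 TTA (Leu): third position 2-fold.
Codon 2 GGT (Gly): third position 4-fold.
Codon 3 TTG (Leu): third position 2-fold.
Codon 4 AGT (Ser): third position 2-fold.
Codon 5 CAT (His): third position 2-fold.
Codon 6 GCC (Ala): third position 4-fold.
Four-fold degenerate third positions: 2.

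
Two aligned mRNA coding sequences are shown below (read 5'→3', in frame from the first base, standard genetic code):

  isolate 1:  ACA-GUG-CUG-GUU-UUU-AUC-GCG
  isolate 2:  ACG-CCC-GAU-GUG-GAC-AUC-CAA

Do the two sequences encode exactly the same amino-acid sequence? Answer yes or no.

Codon 1: ACA Thr / ACG Thr — synonymous.
Codon 2: GUG Val / CCC Pro — nonsynonymous.
Codon 3: CUG Leu / GAU Asp — nonsynonymous.
Codon 4: GUU Val / GUG Val — synonymous.
Codon 5: UUU Phe / GAC Asp — nonsynonymous.
Codon 6: AUC Ile / AUC Ile — identical.
Codon 7: GCG Ala / CAA Gln — nonsynonymous.
Nonsynonymous differences: 4 → different protein.

no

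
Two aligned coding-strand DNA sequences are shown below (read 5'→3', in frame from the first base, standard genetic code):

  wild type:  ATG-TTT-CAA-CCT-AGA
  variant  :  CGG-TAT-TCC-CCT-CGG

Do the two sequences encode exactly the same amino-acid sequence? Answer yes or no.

no

Codon 1: ATG Met / CGG Arg — nonsynonymous.
Codon 2: TTT Phe / TAT Tyr — nonsynonymous.
Codon 3: CAA Gln / TCC Ser — nonsynonymous.
Codon 4: CCT Pro / CCT Pro — identical.
Codon 5: AGA Arg / CGG Arg — synonymous.
Nonsynonymous differences: 3 → different protein.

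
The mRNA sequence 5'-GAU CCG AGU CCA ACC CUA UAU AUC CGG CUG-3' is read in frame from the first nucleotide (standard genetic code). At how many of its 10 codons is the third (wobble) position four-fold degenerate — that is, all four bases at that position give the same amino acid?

6

Codon 1 GAU (Asp): third position 2-fold.
Codon 2 CCG (Pro): third position 4-fold.
Codon 3 AGU (Ser): third position 2-fold.
Codon 4 CCA (Pro): third position 4-fold.
Codon 5 ACC (Thr): third position 4-fold.
Codon 6 CUA (Leu): third position 4-fold.
Codon 7 UAU (Tyr): third position 2-fold.
Codon 8 AUC (Ile): third position 3-fold.
Codon 9 CGG (Arg): third position 4-fold.
Codon 10 CUG (Leu): third position 4-fold.
Four-fold degenerate third positions: 6.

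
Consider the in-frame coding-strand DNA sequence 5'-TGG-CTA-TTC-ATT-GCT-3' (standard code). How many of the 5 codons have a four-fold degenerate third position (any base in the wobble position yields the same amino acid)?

2

Codon 1 TGG (Trp): third position 1-fold.
Codon 2 CTA (Leu): third position 4-fold.
Codon 3 TTC (Phe): third position 2-fold.
Codon 4 ATT (Ile): third position 3-fold.
Codon 5 GCT (Ala): third position 4-fold.
Four-fold degenerate third positions: 2.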